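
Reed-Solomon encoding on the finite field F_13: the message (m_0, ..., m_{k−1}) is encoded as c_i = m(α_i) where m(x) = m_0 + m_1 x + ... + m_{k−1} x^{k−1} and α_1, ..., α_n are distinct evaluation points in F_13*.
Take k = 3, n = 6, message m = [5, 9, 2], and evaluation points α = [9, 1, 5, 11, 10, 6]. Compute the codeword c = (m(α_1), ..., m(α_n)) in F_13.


c = [1, 3, 9, 8, 9, 1]

Message polynomial: m(x) = 5 + 9·x + 2·x^2 (mod 13).
For each evaluation point α_i, compute m(α_i) mod 13:
  α_1 = 9: Horner steps 2 → 1 → 1, so m(9) = 1.
  α_2 = 1: Horner steps 2 → 11 → 3, so m(1) = 3.
  α_3 = 5: Horner steps 2 → 6 → 9, so m(5) = 9.
  α_4 = 11: Horner steps 2 → 5 → 8, so m(11) = 8.
  α_5 = 10: Horner steps 2 → 3 → 9, so m(10) = 9.
  α_6 = 6: Horner steps 2 → 8 → 1, so m(6) = 1.
Codeword c = [1, 3, 9, 8, 9, 1] ∈ F_13^6.


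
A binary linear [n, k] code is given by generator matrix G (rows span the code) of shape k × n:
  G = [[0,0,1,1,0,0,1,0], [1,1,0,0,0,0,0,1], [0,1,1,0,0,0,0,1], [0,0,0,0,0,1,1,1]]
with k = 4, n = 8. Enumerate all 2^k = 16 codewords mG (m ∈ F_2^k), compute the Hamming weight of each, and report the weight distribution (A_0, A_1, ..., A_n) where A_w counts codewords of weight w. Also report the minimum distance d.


Weight distribution: A_0 = 1, A_2 = 1, A_3 = 6, A_4 = 5, A_5 = 2, A_6 = 1. Minimum distance d = 2.

Enumerate all 2^4 = 16 messages m ∈ F_2^4.
For each, compute codeword c = mG in F_2^8, then tally its weight.
  m = 0000 → c = 00000000, weight = 0.
  m = 1000 → c = 00110010, weight = 3.
  m = 0100 → c = 11000001, weight = 3.
  m = 1100 → c = 11110011, weight = 6.
  m = 0010 → c = 01100001, weight = 3.
  m = 1010 → c = 01010011, weight = 4.
  m = 0110 → c = 10100000, weight = 2.
  m = 1110 → c = 10010010, weight = 3.
  m = 0001 → c = 00000111, weight = 3.
  m = 1001 → c = 00110101, weight = 4.
  m = 0101 → c = 11000110, weight = 4.
  m = 1101 → c = 11110100, weight = 5.
  m = 0011 → c = 01100110, weight = 4.
  m = 1011 → c = 01010100, weight = 3.
  m = 0111 → c = 10100111, weight = 5.
  m = 1111 → c = 10010101, weight = 4.
Tally weights:
  weight 0: 1 codewords.
  weight 2: 1 codewords.
  weight 3: 6 codewords.
  weight 4: 5 codewords.
  weight 5: 2 codewords.
  weight 6: 1 codewords.
Minimum distance d = smallest w > 0 with A_w > 0 = 2.
Sanity: Σ A_w = 16 = 2^4 = 16 ✓.


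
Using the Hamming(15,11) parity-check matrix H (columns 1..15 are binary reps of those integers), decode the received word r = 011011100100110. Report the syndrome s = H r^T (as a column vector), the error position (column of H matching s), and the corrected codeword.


s = (1, 1, 0, 0)^T, error position = 12, corrected codeword c = 011011100101110

Compute s = H r^T mod 2 one row at a time:
  s_1 = 0 + 0 + 1 + 0 + 0 + 1 + 1 + 0 = 3 ≡ 1 (mod 2).
  s_2 = 0 + 1 + 1 + 1 + 0 + 1 + 1 + 0 = 5 ≡ 1 (mod 2).
  s_3 = 1 + 1 + 1 + 1 + 1 + 0 + 1 + 0 = 6 ≡ 0 (mod 2).
  s_4 = 0 + 1 + 1 + 1 + 0 + 0 + 1 + 0 = 4 ≡ 0 (mod 2).
s = (1, 1, 0, 0)^T — this equals column 12 of H (binary 1100), so error is at position 12.
Correct: flip bit 12 of r = 011011100100110 to get c = 011011100101110.


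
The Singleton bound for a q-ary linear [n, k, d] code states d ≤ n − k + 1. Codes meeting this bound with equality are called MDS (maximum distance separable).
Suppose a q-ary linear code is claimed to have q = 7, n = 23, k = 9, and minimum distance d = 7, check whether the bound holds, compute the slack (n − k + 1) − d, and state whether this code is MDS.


Singleton RHS = n − k + 1 = 15, slack = 8, bound satisfied, not MDS.

Singleton bound: d ≤ n − k + 1.
Here n = 23, k = 9, so n − k + 1 = 15.
Given d = 7, check d ≤ 15: YES.
Slack = (n − k + 1) − d = 8.
The code is NOT MDS (slack = 8 > 0).
Description: the claimed parameters are [23, 9, 7]_7; such a code would be non-MDS.


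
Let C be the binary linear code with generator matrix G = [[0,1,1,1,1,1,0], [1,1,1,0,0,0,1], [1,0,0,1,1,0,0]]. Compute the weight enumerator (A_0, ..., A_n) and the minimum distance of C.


Weight distribution: A_0 = 1, A_2 = 1, A_3 = 1, A_4 = 2, A_5 = 3. Minimum distance d = 2.

Enumerate all 2^3 = 8 messages m ∈ F_2^3.
For each, compute codeword c = mG in F_2^7, then tally its weight.
  m = 000 → c = 0000000, weight = 0.
  m = 100 → c = 0111110, weight = 5.
  m = 010 → c = 1110001, weight = 4.
  m = 110 → c = 1001111, weight = 5.
  m = 001 → c = 1001100, weight = 3.
  m = 101 → c = 1110010, weight = 4.
  m = 011 → c = 0111101, weight = 5.
  m = 111 → c = 0000011, weight = 2.
Tally weights:
  weight 0: 1 codewords.
  weight 2: 1 codewords.
  weight 3: 1 codewords.
  weight 4: 2 codewords.
  weight 5: 3 codewords.
Minimum distance d = smallest w > 0 with A_w > 0 = 2.
Sanity: Σ A_w = 8 = 2^3 = 8 ✓.


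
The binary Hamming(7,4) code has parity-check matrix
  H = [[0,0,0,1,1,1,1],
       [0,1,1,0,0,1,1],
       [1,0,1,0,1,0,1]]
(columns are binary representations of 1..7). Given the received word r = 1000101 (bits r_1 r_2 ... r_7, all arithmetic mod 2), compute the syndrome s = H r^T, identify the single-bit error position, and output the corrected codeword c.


s = (0, 1, 1)^T, error position = 3, corrected codeword c = 1010101

Compute s = H r^T mod 2 one row at a time:
  s_1 = 0 + 1 + 0 + 1 = 2 ≡ 0 (mod 2).
  s_2 = 0 + 0 + 0 + 1 = 1 ≡ 1 (mod 2).
  s_3 = 1 + 0 + 1 + 1 = 3 ≡ 1 (mod 2).
s = (0, 1, 1)^T — this equals column 3 of H (binary 011), so error is at position 3.
Correct: flip bit 3 of r = 1000101 to get c = 1010101.


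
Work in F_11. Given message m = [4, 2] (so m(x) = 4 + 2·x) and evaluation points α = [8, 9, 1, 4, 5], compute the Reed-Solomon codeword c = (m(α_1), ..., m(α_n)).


c = [9, 0, 6, 1, 3]

Message polynomial: m(x) = 4 + 2·x (mod 11).
For each evaluation point α_i, compute m(α_i) mod 11:
  α_1 = 8: Horner steps 2 → 9, so m(8) = 9.
  α_2 = 9: Horner steps 2 → 0, so m(9) = 0.
  α_3 = 1: Horner steps 2 → 6, so m(1) = 6.
  α_4 = 4: Horner steps 2 → 1, so m(4) = 1.
  α_5 = 5: Horner steps 2 → 3, so m(5) = 3.
Codeword c = [9, 0, 6, 1, 3] ∈ F_11^5.


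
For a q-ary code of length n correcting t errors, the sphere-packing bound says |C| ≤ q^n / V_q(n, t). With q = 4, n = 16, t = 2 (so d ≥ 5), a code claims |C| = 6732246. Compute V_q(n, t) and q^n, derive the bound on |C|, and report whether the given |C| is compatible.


V_q(n, t) = 1129, q^n = 4294967296, Hamming bound = 3804222, |C| = 6732246 > bound (violated).

Step 1: Compute V_q(n, t) = Σ_{j=0}^2 C(n, j) (q−1)^j.
  j = 0: C(16,0)·(3)^0 = 1·1 = 1.
  j = 1: C(16,1)·(3)^1 = 16·3 = 48.
  j = 2: C(16,2)·(3)^2 = 120·9 = 1080.
  V_q(n, t) = 1 + 48 + 1080 = 1129.
Step 2: q^n = 4^16 = 4294967296.
Step 3: Hamming bound ⌊q^n / V_q(n,t)⌋ = ⌊4294967296/1129⌋ = 3804222.
Step 4: Compare |C| = 6732246 to 3804222: violated.
The claimed |C| lies above the Hamming bound, so no 4-ary code of length 16 with d ≥ 5 can have 6732246 codewords.


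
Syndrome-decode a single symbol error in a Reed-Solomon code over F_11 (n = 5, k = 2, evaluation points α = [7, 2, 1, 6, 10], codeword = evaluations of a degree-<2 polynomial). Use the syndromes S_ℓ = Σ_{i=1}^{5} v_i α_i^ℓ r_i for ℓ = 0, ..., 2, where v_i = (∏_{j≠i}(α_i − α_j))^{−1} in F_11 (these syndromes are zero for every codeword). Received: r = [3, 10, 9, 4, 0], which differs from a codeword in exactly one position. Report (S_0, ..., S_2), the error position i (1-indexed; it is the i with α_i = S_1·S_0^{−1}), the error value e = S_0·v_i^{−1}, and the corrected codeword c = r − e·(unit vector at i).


S = (7, 3, 6), error at position 2, error magnitude e = 2, c = [3, 8, 9, 4, 0].

Step 1: column multipliers v_i = (∏_{j≠i}(α_i − α_j))^{−1} mod 11.
  i = 1 (α = 7): (7−2)(7−1)(7−6)(7−10) = 5·6·1·(−3) = −90 ≡ 9, so v_1 = 9^{−1} = 5 (mod 11).
  i = 2 (α = 2): (2−7)(2−1)(2−6)(2−10) = (−5)·1·(−4)·(−8) = −160 ≡ 5, so v_2 = 5^{−1} = 9 (mod 11).
  i = 3 (α = 1): (1−7)(1−2)(1−6)(1−10) = (−6)·(−1)·(−5)·(−9) = 270 ≡ 6, so v_3 = 6^{−1} = 2 (mod 11).
  i = 4 (α = 6): (6−7)(6−2)(6−1)(6−10) = (−1)·4·5·(−4) = 80 ≡ 3, so v_4 = 3^{−1} = 4 (mod 11).
  i = 5 (α = 10): (10−7)(10−2)(10−1)(10−6) = 3·8·9·4 = 864 ≡ 6, so v_5 = 6^{−1} = 2 (mod 11).
  v = [5, 9, 2, 4, 2].
Step 2: syndromes of r = [3, 10, 9, 4, 0] (all sums mod 11).
  S_0 = Σ v_i r_i = 5·3 + 9·10 + 2·9 + 4·4 + 2·0 = 139 ≡ 7.
  S_1 = Σ v_i α_i r_i = 5·7·3 + 9·2·10 + 2·1·9 + 4·6·4 + 2·10·0 = 399 ≡ 3.
  α_i^2 mod 11 = [5, 4, 1, 3, 1].
  S_2 = Σ v_i α_i^2 r_i = 5·5·3 + 9·4·10 + 2·1·9 + 4·3·4 + 2·1·0 = 501 ≡ 6.
  S = (7, 3, 6) ≠ 0, so r is not a codeword (an error is present).
Step 3: locate the error. For a single error e at position i, S_ℓ = v_i·e·α_i^ℓ, so α_err = S_1/S_0.
  S_0^{−1} = 7^{−1} = 8 (mod 11), so α_err = 3·8 = 24 ≡ 2 = α_2. Error position i = 2.
  Consistency check: S_2/S_1 = 6·4 = 24 ≡ 2 = α_err ✓ (single-error assumption holds).
Step 4: error magnitude e = S_0/v_2 = S_0·∏_{j≠2}(α_2 − α_j) = 7·5 = 35 ≡ 2 (mod 11).
Step 5: correct position 2: c_2 = r_2 − e = 10 − 2 ≡ 8 (mod 11). Hence c = [3, 8, 9, 4, 0].
  Check: interpolating c through the α_i gives m(x) = 10 + 10·x (degree < 2) with m(α_i) = c_i for every i, so c is indeed a codeword.


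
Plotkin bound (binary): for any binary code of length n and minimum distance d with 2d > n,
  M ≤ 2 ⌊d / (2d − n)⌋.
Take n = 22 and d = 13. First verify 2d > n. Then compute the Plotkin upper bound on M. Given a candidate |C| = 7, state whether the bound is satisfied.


Plotkin bound M ≤ 6; given |C| = 7 > bound (violated).

Check applicability: 2d = 26, n = 22.
2d − n = 4 > 0, so Plotkin applies.
Compute d/(2d−n) = 13/4 ≈ 3.2500.
⌊d/(2d−n)⌋ = 3.
Plotkin bound: M ≤ 2·3 = 6.
Given |C| = 7, check: VIOLATED.
This |C| is above the Plotkin bound, so no binary code with n = 22, d = 13 and 7 codewords exists.


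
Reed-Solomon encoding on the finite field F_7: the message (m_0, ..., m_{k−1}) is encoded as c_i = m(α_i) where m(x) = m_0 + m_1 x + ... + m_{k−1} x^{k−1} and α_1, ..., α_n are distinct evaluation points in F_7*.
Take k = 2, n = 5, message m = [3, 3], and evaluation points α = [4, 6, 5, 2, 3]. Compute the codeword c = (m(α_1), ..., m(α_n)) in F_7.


c = [1, 0, 4, 2, 5]

Message polynomial: m(x) = 3 + 3·x (mod 7).
For each evaluation point α_i, compute m(α_i) mod 7:
  α_1 = 4: Horner steps 3 → 1, so m(4) = 1.
  α_2 = 6: Horner steps 3 → 0, so m(6) = 0.
  α_3 = 5: Horner steps 3 → 4, so m(5) = 4.
  α_4 = 2: Horner steps 3 → 2, so m(2) = 2.
  α_5 = 3: Horner steps 3 → 5, so m(3) = 5.
Codeword c = [1, 0, 4, 2, 5] ∈ F_7^5.


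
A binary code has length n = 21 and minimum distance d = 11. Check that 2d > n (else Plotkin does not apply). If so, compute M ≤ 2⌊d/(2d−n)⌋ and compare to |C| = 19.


Plotkin bound M ≤ 22; given |C| = 19 ≤ bound (satisfied).

Check applicability: 2d = 22, n = 21.
2d − n = 1 > 0, so Plotkin applies.
Compute d/(2d−n) = 11/1 ≈ 11.0000.
⌊d/(2d−n)⌋ = 11.
Plotkin bound: M ≤ 2·11 = 22.
Given |C| = 19, check: satisfied.
This |C| is below the Plotkin bound.


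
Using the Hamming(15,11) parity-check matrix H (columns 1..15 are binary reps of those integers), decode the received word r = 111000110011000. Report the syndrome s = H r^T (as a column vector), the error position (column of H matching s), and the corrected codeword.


s = (1, 0, 0, 0)^T, error position = 8, corrected codeword c = 111000100011000

Compute s = H r^T mod 2 one row at a time:
  s_1 = 1 + 0 + 0 + 1 + 1 + 0 + 0 + 0 = 3 ≡ 1 (mod 2).
  s_2 = 0 + 0 + 0 + 1 + 1 + 0 + 0 + 0 = 2 ≡ 0 (mod 2).
  s_3 = 1 + 1 + 0 + 1 + 0 + 1 + 0 + 0 = 4 ≡ 0 (mod 2).
  s_4 = 1 + 1 + 0 + 1 + 0 + 1 + 0 + 0 = 4 ≡ 0 (mod 2).
s = (1, 0, 0, 0)^T — this equals column 8 of H (binary 1000), so error is at position 8.
Correct: flip bit 8 of r = 111000110011000 to get c = 111000100011000.


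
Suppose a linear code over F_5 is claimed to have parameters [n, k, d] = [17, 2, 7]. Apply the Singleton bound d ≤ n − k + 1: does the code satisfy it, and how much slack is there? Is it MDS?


Singleton RHS = n − k + 1 = 16, slack = 9, bound satisfied, not MDS.

Singleton bound: d ≤ n − k + 1.
Here n = 17, k = 2, so n − k + 1 = 16.
Given d = 7, check d ≤ 16: YES.
Slack = (n − k + 1) − d = 9.
The code is NOT MDS (slack = 9 > 0).
Description: the claimed parameters are [17, 2, 7]_5; such a code would be non-MDS.


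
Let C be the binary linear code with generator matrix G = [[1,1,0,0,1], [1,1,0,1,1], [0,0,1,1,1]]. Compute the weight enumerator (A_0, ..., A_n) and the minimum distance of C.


Weight distribution: A_0 = 1, A_1 = 1, A_2 = 1, A_3 = 3, A_4 = 2. Minimum distance d = 1.

Enumerate all 2^3 = 8 messages m ∈ F_2^3.
For each, compute codeword c = mG in F_2^5, then tally its weight.
  m = 000 → c = 00000, weight = 0.
  m = 100 → c = 11001, weight = 3.
  m = 010 → c = 11011, weight = 4.
  m = 110 → c = 00010, weight = 1.
  m = 001 → c = 00111, weight = 3.
  m = 101 → c = 11110, weight = 4.
  m = 011 → c = 11100, weight = 3.
  m = 111 → c = 00101, weight = 2.
Tally weights:
  weight 0: 1 codewords.
  weight 1: 1 codewords.
  weight 2: 1 codewords.
  weight 3: 3 codewords.
  weight 4: 2 codewords.
Minimum distance d = smallest w > 0 with A_w > 0 = 1.
Sanity: Σ A_w = 8 = 2^3 = 8 ✓.


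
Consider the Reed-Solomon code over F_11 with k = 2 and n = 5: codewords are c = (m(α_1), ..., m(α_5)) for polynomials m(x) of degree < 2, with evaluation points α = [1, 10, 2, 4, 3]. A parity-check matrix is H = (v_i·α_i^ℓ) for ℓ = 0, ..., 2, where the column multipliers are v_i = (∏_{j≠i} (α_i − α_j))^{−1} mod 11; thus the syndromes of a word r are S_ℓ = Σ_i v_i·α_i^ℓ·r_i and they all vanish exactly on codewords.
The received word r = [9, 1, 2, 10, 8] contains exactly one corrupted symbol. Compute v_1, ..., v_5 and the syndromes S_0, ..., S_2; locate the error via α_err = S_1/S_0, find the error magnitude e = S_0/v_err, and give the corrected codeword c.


S = (8, 2, 6), error at position 5, error magnitude e = 2, c = [9, 1, 2, 10, 6].

Step 1: column multipliers v_i = (∏_{j≠i}(α_i − α_j))^{−1} mod 11.
  i = 1 (α = 1): (1−10)(1−2)(1−4)(1−3) = (−9)·(−1)·(−3)·(−2) = 54 ≡ 10, so v_1 = 10^{−1} = 10 (mod 11).
  i = 2 (α = 10): (10−1)(10−2)(10−4)(10−3) = 9·8·6·7 = 3024 ≡ 10, so v_2 = 10^{−1} = 10 (mod 11).
  i = 3 (α = 2): (2−1)(2−10)(2−4)(2−3) = 1·(−8)·(−2)·(−1) = −16 ≡ 6, so v_3 = 6^{−1} = 2 (mod 11).
  i = 4 (α = 4): (4−1)(4−10)(4−2)(4−3) = 3·(−6)·2·1 = −36 ≡ 8, so v_4 = 8^{−1} = 7 (mod 11).
  i = 5 (α = 3): (3−1)(3−10)(3−2)(3−4) = 2·(−7)·1·(−1) = 14 ≡ 3, so v_5 = 3^{−1} = 4 (mod 11).
  v = [10, 10, 2, 7, 4].
Step 2: syndromes of r = [9, 1, 2, 10, 8] (all sums mod 11).
  S_0 = Σ v_i r_i = 10·9 + 10·1 + 2·2 + 7·10 + 4·8 = 206 ≡ 8.
  S_1 = Σ v_i α_i r_i = 10·1·9 + 10·10·1 + 2·2·2 + 7·4·10 + 4·3·8 = 574 ≡ 2.
  α_i^2 mod 11 = [1, 1, 4, 5, 9].
  S_2 = Σ v_i α_i^2 r_i = 10·1·9 + 10·1·1 + 2·4·2 + 7·5·10 + 4·9·8 = 754 ≡ 6.
  S = (8, 2, 6) ≠ 0, so r is not a codeword (an error is present).
Step 3: locate the error. For a single error e at position i, S_ℓ = v_i·e·α_i^ℓ, so α_err = S_1/S_0.
  S_0^{−1} = 8^{−1} = 7 (mod 11), so α_err = 2·7 = 14 ≡ 3 = α_5. Error position i = 5.
  Consistency check: S_2/S_1 = 6·6 = 36 ≡ 3 = α_err ✓ (single-error assumption holds).
Step 4: error magnitude e = S_0/v_5 = S_0·∏_{j≠5}(α_5 − α_j) = 8·3 = 24 ≡ 2 (mod 11).
Step 5: correct position 5: c_5 = r_5 − e = 8 − 2 ≡ 6 (mod 11). Hence c = [9, 1, 2, 10, 6].
  Check: interpolating c through the α_i gives m(x) = 5 + 4·x (degree < 2) with m(α_i) = c_i for every i, so c is indeed a codeword.


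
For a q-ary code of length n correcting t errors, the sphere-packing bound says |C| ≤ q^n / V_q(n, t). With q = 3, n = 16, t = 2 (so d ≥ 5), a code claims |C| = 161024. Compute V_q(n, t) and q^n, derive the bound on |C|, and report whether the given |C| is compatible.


V_q(n, t) = 513, q^n = 43046721, Hamming bound = 83911, |C| = 161024 > bound (violated).

Step 1: Compute V_q(n, t) = Σ_{j=0}^2 C(n, j) (q−1)^j.
  j = 0: C(16,0)·(2)^0 = 1·1 = 1.
  j = 1: C(16,1)·(2)^1 = 16·2 = 32.
  j = 2: C(16,2)·(2)^2 = 120·4 = 480.
  V_q(n, t) = 1 + 32 + 480 = 513.
Step 2: q^n = 3^16 = 43046721.
Step 3: Hamming bound ⌊q^n / V_q(n,t)⌋ = ⌊43046721/513⌋ = 83911.
Step 4: Compare |C| = 161024 to 83911: violated.
The claimed |C| lies above the Hamming bound, so no 3-ary code of length 16 with d ≥ 5 can have 161024 codewords.


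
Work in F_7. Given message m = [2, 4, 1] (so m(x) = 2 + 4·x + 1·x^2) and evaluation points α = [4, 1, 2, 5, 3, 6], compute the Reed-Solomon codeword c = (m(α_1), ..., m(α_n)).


c = [6, 0, 0, 5, 2, 6]

Message polynomial: m(x) = 2 + 4·x + 1·x^2 (mod 7).
For each evaluation point α_i, compute m(α_i) mod 7:
  α_1 = 4: Horner steps 1 → 1 → 6, so m(4) = 6.
  α_2 = 1: Horner steps 1 → 5 → 0, so m(1) = 0.
  α_3 = 2: Horner steps 1 → 6 → 0, so m(2) = 0.
  α_4 = 5: Horner steps 1 → 2 → 5, so m(5) = 5.
  α_5 = 3: Horner steps 1 → 0 → 2, so m(3) = 2.
  α_6 = 6: Horner steps 1 → 3 → 6, so m(6) = 6.
Codeword c = [6, 0, 0, 5, 2, 6] ∈ F_7^6.


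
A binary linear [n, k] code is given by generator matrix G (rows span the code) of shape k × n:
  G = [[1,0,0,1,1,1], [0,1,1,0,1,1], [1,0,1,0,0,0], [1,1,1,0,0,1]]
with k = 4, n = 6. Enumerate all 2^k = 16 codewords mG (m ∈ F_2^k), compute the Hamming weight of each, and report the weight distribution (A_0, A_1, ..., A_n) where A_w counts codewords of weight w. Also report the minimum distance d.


Weight distribution: A_0 = 1, A_2 = 6, A_4 = 9. Minimum distance d = 2.

Enumerate all 2^4 = 16 messages m ∈ F_2^4.
For each, compute codeword c = mG in F_2^6, then tally its weight.
  m = 0000 → c = 000000, weight = 0.
  m = 1000 → c = 100111, weight = 4.
  m = 0100 → c = 011011, weight = 4.
  m = 1100 → c = 111100, weight = 4.
  m = 0010 → c = 101000, weight = 2.
  m = 1010 → c = 001111, weight = 4.
  m = 0110 → c = 110011, weight = 4.
  m = 1110 → c = 010100, weight = 2.
  m = 0001 → c = 111001, weight = 4.
  m = 1001 → c = 011110, weight = 4.
  m = 0101 → c = 100010, weight = 2.
  m = 1101 → c = 000101, weight = 2.
  m = 0011 → c = 010001, weight = 2.
  m = 1011 → c = 110110, weight = 4.
  m = 0111 → c = 001010, weight = 2.
  m = 1111 → c = 101101, weight = 4.
Tally weights:
  weight 0: 1 codewords.
  weight 2: 6 codewords.
  weight 4: 9 codewords.
Minimum distance d = smallest w > 0 with A_w > 0 = 2.
Sanity: Σ A_w = 16 = 2^4 = 16 ✓.


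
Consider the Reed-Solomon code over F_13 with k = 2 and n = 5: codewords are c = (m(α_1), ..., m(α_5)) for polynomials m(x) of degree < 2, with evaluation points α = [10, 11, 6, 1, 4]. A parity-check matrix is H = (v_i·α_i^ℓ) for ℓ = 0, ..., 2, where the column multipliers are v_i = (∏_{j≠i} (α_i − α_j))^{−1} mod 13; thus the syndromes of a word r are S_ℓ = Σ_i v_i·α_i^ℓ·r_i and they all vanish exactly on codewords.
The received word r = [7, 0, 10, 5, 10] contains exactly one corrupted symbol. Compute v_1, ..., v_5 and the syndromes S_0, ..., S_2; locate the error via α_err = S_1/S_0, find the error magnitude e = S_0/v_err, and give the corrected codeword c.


S = (8, 9, 2), error at position 3, error magnitude e = 1, c = [7, 0, 9, 5, 10].

Step 1: column multipliers v_i = (∏_{j≠i}(α_i − α_j))^{−1} mod 13.
  i = 1 (α = 10): (10−11)(10−6)(10−1)(10−4) = (−1)·4·9·6 = −216 ≡ 5, so v_1 = 5^{−1} = 8 (mod 13).
  i = 2 (α = 11): (11−10)(11−6)(11−1)(11−4) = 1·5·10·7 = 350 ≡ 12, so v_2 = 12^{−1} = 12 (mod 13).
  i = 3 (α = 6): (6−10)(6−11)(6−1)(6−4) = (−4)·(−5)·5·2 = 200 ≡ 5, so v_3 = 5^{−1} = 8 (mod 13).
  i = 4 (α = 1): (1−10)(1−11)(1−6)(1−4) = (−9)·(−10)·(−5)·(−3) = 1350 ≡ 11, so v_4 = 11^{−1} = 6 (mod 13).
  i = 5 (α = 4): (4−10)(4−11)(4−6)(4−1) = (−6)·(−7)·(−2)·3 = −252 ≡ 8, so v_5 = 8^{−1} = 5 (mod 13).
  v = [8, 12, 8, 6, 5].
Step 2: syndromes of r = [7, 0, 10, 5, 10] (all sums mod 13).
  S_0 = Σ v_i r_i = 8·7 + 12·0 + 8·10 + 6·5 + 5·10 = 216 ≡ 8.
  S_1 = Σ v_i α_i r_i = 8·10·7 + 12·11·0 + 8·6·10 + 6·1·5 + 5·4·10 = 1270 ≡ 9.
  α_i^2 mod 13 = [9, 4, 10, 1, 3].
  S_2 = Σ v_i α_i^2 r_i = 8·9·7 + 12·4·0 + 8·10·10 + 6·1·5 + 5·3·10 = 1484 ≡ 2.
  S = (8, 9, 2) ≠ 0, so r is not a codeword (an error is present).
Step 3: locate the error. For a single error e at position i, S_ℓ = v_i·e·α_i^ℓ, so α_err = S_1/S_0.
  S_0^{−1} = 8^{−1} = 5 (mod 13), so α_err = 9·5 = 45 ≡ 6 = α_3. Error position i = 3.
  Consistency check: S_2/S_1 = 2·3 = 6 ≡ 6 = α_err ✓ (single-error assumption holds).
Step 4: error magnitude e = S_0/v_3 = S_0·∏_{j≠3}(α_3 − α_j) = 8·5 = 40 ≡ 1 (mod 13).
Step 5: correct position 3: c_3 = r_3 − e = 10 − 1 ≡ 9 (mod 13). Hence c = [7, 0, 9, 5, 10].
  Check: interpolating c through the α_i gives m(x) = 12 + 6·x (degree < 2) with m(α_i) = c_i for every i, so c is indeed a codeword.


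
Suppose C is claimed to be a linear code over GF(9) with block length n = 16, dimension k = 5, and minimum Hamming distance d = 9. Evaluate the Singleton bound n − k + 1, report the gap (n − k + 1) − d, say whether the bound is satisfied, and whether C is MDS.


Singleton RHS = n − k + 1 = 12, slack = 3, bound satisfied, not MDS.

Singleton bound: d ≤ n − k + 1.
Here n = 16, k = 5, so n − k + 1 = 12.
Given d = 9, check d ≤ 12: YES.
Slack = (n − k + 1) − d = 3.
The code is NOT MDS (slack = 3 > 0).
Description: the claimed parameters are [16, 5, 9]_9; such a code would be non-MDS.


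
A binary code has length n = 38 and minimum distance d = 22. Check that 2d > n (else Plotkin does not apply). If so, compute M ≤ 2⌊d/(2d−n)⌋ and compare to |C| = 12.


Plotkin bound M ≤ 6; given |C| = 12 > bound (violated).

Check applicability: 2d = 44, n = 38.
2d − n = 6 > 0, so Plotkin applies.
Compute d/(2d−n) = 22/6 ≈ 3.6667.
⌊d/(2d−n)⌋ = 3.
Plotkin bound: M ≤ 2·3 = 6.
Given |C| = 12, check: VIOLATED.
This |C| is above the Plotkin bound, so no binary code with n = 38, d = 22 and 12 codewords exists.


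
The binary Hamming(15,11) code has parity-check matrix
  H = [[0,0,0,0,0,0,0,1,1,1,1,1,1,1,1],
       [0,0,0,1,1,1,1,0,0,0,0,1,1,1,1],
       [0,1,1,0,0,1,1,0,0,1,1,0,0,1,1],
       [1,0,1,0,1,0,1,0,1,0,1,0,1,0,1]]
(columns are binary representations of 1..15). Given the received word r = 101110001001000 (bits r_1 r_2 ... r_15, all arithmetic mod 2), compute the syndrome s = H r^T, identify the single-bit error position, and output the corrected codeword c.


s = (0, 1, 1, 0)^T, error position = 6, corrected codeword c = 101111001001000

Compute s = H r^T mod 2 one row at a time:
  s_1 = 0 + 1 + 0 + 0 + 1 + 0 + 0 + 0 = 2 ≡ 0 (mod 2).
  s_2 = 1 + 1 + 0 + 0 + 1 + 0 + 0 + 0 = 3 ≡ 1 (mod 2).
  s_3 = 0 + 1 + 0 + 0 + 0 + 0 + 0 + 0 = 1 ≡ 1 (mod 2).
  s_4 = 1 + 1 + 1 + 0 + 1 + 0 + 0 + 0 = 4 ≡ 0 (mod 2).
s = (0, 1, 1, 0)^T — this equals column 6 of H (binary 0110), so error is at position 6.
Correct: flip bit 6 of r = 101110001001000 to get c = 101111001001000.


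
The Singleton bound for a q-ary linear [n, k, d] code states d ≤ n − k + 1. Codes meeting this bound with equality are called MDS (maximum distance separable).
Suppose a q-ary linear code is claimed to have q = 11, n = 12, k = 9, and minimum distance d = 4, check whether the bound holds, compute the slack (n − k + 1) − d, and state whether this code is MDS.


Singleton RHS = n − k + 1 = 4, slack = 0, bound satisfied, MDS.

Singleton bound: d ≤ n − k + 1.
Here n = 12, k = 9, so n − k + 1 = 4.
Given d = 4, check d ≤ 4: YES.
Slack = (n − k + 1) − d = 0.
The code is MDS (slack = 0).
Description: the claimed parameters are [12, 9, 4]_11; such a code would be MDS (meets Singleton bound).


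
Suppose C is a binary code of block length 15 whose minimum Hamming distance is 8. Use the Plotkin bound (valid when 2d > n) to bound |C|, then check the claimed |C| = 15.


Plotkin bound M ≤ 16; given |C| = 15 ≤ bound (satisfied).

Check applicability: 2d = 16, n = 15.
2d − n = 1 > 0, so Plotkin applies.
Compute d/(2d−n) = 8/1 ≈ 8.0000.
⌊d/(2d−n)⌋ = 8.
Plotkin bound: M ≤ 2·8 = 16.
Given |C| = 15, check: satisfied.
This |C| is below the Plotkin bound.


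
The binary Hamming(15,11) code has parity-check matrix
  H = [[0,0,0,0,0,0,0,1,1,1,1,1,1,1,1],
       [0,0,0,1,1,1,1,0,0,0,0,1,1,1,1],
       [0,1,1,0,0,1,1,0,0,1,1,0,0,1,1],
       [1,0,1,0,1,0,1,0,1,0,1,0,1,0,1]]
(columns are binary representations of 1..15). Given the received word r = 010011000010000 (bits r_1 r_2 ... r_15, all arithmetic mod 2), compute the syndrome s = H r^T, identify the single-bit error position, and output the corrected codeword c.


s = (1, 0, 1, 0)^T, error position = 10, corrected codeword c = 010011000110000

Compute s = H r^T mod 2 one row at a time:
  s_1 = 0 + 0 + 0 + 1 + 0 + 0 + 0 + 0 = 1 ≡ 1 (mod 2).
  s_2 = 0 + 1 + 1 + 0 + 0 + 0 + 0 + 0 = 2 ≡ 0 (mod 2).
  s_3 = 1 + 0 + 1 + 0 + 0 + 1 + 0 + 0 = 3 ≡ 1 (mod 2).
  s_4 = 0 + 0 + 1 + 0 + 0 + 1 + 0 + 0 = 2 ≡ 0 (mod 2).
s = (1, 0, 1, 0)^T — this equals column 10 of H (binary 1010), so error is at position 10.
Correct: flip bit 10 of r = 010011000010000 to get c = 010011000110000.


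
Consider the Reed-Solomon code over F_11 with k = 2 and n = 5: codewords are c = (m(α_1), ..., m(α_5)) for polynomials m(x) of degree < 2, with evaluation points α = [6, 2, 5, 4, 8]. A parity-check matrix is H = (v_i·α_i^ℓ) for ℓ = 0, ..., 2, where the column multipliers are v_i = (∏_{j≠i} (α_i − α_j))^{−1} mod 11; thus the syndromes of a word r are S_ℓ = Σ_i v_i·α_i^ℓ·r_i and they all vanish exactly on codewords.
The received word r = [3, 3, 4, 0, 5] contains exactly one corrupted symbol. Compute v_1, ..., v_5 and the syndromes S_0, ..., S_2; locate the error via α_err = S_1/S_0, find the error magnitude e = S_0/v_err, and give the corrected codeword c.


S = (1, 6, 3), error at position 1, error magnitude e = 6, c = [8, 3, 4, 0, 5].

Step 1: column multipliers v_i = (∏_{j≠i}(α_i − α_j))^{−1} mod 11.
  i = 1 (α = 6): (6−2)(6−5)(6−4)(6−8) = 4·1·2·(−2) = −16 ≡ 6, so v_1 = 6^{−1} = 2 (mod 11).
  i = 2 (α = 2): (2−6)(2−5)(2−4)(2−8) = (−4)·(−3)·(−2)·(−6) = 144 ≡ 1, so v_2 = 1^{−1} = 1 (mod 11).
  i = 3 (α = 5): (5−6)(5−2)(5−4)(5−8) = (−1)·3·1·(−3) = 9 ≡ 9, so v_3 = 9^{−1} = 5 (mod 11).
  i = 4 (α = 4): (4−6)(4−2)(4−5)(4−8) = (−2)·2·(−1)·(−4) = −16 ≡ 6, so v_4 = 6^{−1} = 2 (mod 11).
  i = 5 (α = 8): (8−6)(8−2)(8−5)(8−4) = 2·6·3·4 = 144 ≡ 1, so v_5 = 1^{−1} = 1 (mod 11).
  v = [2, 1, 5, 2, 1].
Step 2: syndromes of r = [3, 3, 4, 0, 5] (all sums mod 11).
  S_0 = Σ v_i r_i = 2·3 + 1·3 + 5·4 + 2·0 + 1·5 = 34 ≡ 1.
  S_1 = Σ v_i α_i r_i = 2·6·3 + 1·2·3 + 5·5·4 + 2·4·0 + 1·8·5 = 182 ≡ 6.
  α_i^2 mod 11 = [3, 4, 3, 5, 9].
  S_2 = Σ v_i α_i^2 r_i = 2·3·3 + 1·4·3 + 5·3·4 + 2·5·0 + 1·9·5 = 135 ≡ 3.
  S = (1, 6, 3) ≠ 0, so r is not a codeword (an error is present).
Step 3: locate the error. For a single error e at position i, S_ℓ = v_i·e·α_i^ℓ, so α_err = S_1/S_0.
  S_0^{−1} = 1^{−1} = 1 (mod 11), so α_err = 6·1 = 6 ≡ 6 = α_1. Error position i = 1.
  Consistency check: S_2/S_1 = 3·2 = 6 ≡ 6 = α_err ✓ (single-error assumption holds).
Step 4: error magnitude e = S_0/v_1 = S_0·∏_{j≠1}(α_1 − α_j) = 1·6 = 6 ≡ 6 (mod 11).
Step 5: correct position 1: c_1 = r_1 − e = 3 − 6 ≡ 8 (mod 11). Hence c = [8, 3, 4, 0, 5].
  Check: interpolating c through the α_i gives m(x) = 6 + 4·x (degree < 2) with m(α_i) = c_i for every i, so c is indeed a codeword.


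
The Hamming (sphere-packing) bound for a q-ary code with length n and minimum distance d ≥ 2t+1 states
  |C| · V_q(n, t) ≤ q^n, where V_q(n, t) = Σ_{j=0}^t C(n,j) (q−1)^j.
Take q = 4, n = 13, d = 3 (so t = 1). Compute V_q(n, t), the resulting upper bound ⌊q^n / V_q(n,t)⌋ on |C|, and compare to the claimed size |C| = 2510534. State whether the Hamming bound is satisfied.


V_q(n, t) = 40, q^n = 67108864, Hamming bound = 1677721, |C| = 2510534 > bound (violated).

Step 1: Compute V_q(n, t) = Σ_{j=0}^1 C(n, j) (q−1)^j.
  j = 0: C(13,0)·(3)^0 = 1·1 = 1.
  j = 1: C(13,1)·(3)^1 = 13·3 = 39.
  V_q(n, t) = 1 + 39 = 40.
Step 2: q^n = 4^13 = 67108864.
Step 3: Hamming bound ⌊q^n / V_q(n,t)⌋ = ⌊67108864/40⌋ = 1677721.
Step 4: Compare |C| = 2510534 to 1677721: violated.
The claimed |C| lies above the Hamming bound, so no 4-ary code of length 13 with d ≥ 3 can have 2510534 codewords.


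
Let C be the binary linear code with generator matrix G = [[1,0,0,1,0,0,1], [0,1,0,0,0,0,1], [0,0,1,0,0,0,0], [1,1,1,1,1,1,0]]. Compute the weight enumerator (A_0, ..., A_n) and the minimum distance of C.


Weight distribution: A_0 = 1, A_1 = 1, A_2 = 2, A_3 = 4, A_4 = 3, A_5 = 3, A_6 = 2. Minimum distance d = 1.

Enumerate all 2^4 = 16 messages m ∈ F_2^4.
For each, compute codeword c = mG in F_2^7, then tally its weight.
  m = 0000 → c = 0000000, weight = 0.
  m = 1000 → c = 1001001, weight = 3.
  m = 0100 → c = 0100001, weight = 2.
  m = 1100 → c = 1101000, weight = 3.
  m = 0010 → c = 0010000, weight = 1.
  m = 1010 → c = 1011001, weight = 4.
  m = 0110 → c = 0110001, weight = 3.
  m = 1110 → c = 1111000, weight = 4.
  m = 0001 → c = 1111110, weight = 6.
  m = 1001 → c = 0110111, weight = 5.
  m = 0101 → c = 1011111, weight = 6.
  m = 1101 → c = 0010110, weight = 3.
  m = 0011 → c = 1101110, weight = 5.
  m = 1011 → c = 0100111, weight = 4.
  m = 0111 → c = 1001111, weight = 5.
  m = 1111 → c = 0000110, weight = 2.
Tally weights:
  weight 0: 1 codewords.
  weight 1: 1 codewords.
  weight 2: 2 codewords.
  weight 3: 4 codewords.
  weight 4: 3 codewords.
  weight 5: 3 codewords.
  weight 6: 2 codewords.
Minimum distance d = smallest w > 0 with A_w > 0 = 1.
Sanity: Σ A_w = 16 = 2^4 = 16 ✓.


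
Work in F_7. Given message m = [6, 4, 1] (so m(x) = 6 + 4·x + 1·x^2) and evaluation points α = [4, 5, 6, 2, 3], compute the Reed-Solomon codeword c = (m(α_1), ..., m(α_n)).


c = [3, 2, 3, 4, 6]

Message polynomial: m(x) = 6 + 4·x + 1·x^2 (mod 7).
For each evaluation point α_i, compute m(α_i) mod 7:
  α_1 = 4: Horner steps 1 → 1 → 3, so m(4) = 3.
  α_2 = 5: Horner steps 1 → 2 → 2, so m(5) = 2.
  α_3 = 6: Horner steps 1 → 3 → 3, so m(6) = 3.
  α_4 = 2: Horner steps 1 → 6 → 4, so m(2) = 4.
  α_5 = 3: Horner steps 1 → 0 → 6, so m(3) = 6.
Codeword c = [3, 2, 3, 4, 6] ∈ F_7^5.


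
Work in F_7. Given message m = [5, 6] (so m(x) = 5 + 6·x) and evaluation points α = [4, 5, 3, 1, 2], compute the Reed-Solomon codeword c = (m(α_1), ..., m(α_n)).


c = [1, 0, 2, 4, 3]

Message polynomial: m(x) = 5 + 6·x (mod 7).
For each evaluation point α_i, compute m(α_i) mod 7:
  α_1 = 4: Horner steps 6 → 1, so m(4) = 1.
  α_2 = 5: Horner steps 6 → 0, so m(5) = 0.
  α_3 = 3: Horner steps 6 → 2, so m(3) = 2.
  α_4 = 1: Horner steps 6 → 4, so m(1) = 4.
  α_5 = 2: Horner steps 6 → 3, so m(2) = 3.
Codeword c = [1, 0, 2, 4, 3] ∈ F_7^5.


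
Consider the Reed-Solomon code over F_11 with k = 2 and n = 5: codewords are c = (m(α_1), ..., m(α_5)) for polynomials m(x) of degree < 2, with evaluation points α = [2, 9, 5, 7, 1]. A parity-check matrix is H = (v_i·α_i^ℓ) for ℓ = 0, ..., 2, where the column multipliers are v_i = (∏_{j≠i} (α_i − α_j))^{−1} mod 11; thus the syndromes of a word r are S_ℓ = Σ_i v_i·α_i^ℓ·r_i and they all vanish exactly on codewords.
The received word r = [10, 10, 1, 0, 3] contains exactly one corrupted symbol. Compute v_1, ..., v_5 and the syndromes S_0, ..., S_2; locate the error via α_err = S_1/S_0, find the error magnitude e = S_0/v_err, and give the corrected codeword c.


S = (7, 3, 6), error at position 1, error magnitude e = 2, c = [8, 10, 1, 0, 3].

Step 1: column multipliers v_i = (∏_{j≠i}(α_i − α_j))^{−1} mod 11.
  i = 1 (α = 2): (2−9)(2−5)(2−7)(2−1) = (−7)·(−3)·(−5)·1 = −105 ≡ 5, so v_1 = 5^{−1} = 9 (mod 11).
  i = 2 (α = 9): (9−2)(9−5)(9−7)(9−1) = 7·4·2·8 = 448 ≡ 8, so v_2 = 8^{−1} = 7 (mod 11).
  i = 3 (α = 5): (5−2)(5−9)(5−7)(5−1) = 3·(−4)·(−2)·4 = 96 ≡ 8, so v_3 = 8^{−1} = 7 (mod 11).
  i = 4 (α = 7): (7−2)(7−9)(7−5)(7−1) = 5·(−2)·2·6 = −120 ≡ 1, so v_4 = 1^{−1} = 1 (mod 11).
  i = 5 (α = 1): (1−2)(1−9)(1−5)(1−7) = (−1)·(−8)·(−4)·(−6) = 192 ≡ 5, so v_5 = 5^{−1} = 9 (mod 11).
  v = [9, 7, 7, 1, 9].
Step 2: syndromes of r = [10, 10, 1, 0, 3] (all sums mod 11).
  S_0 = Σ v_i r_i = 9·10 + 7·10 + 7·1 + 1·0 + 9·3 = 194 ≡ 7.
  S_1 = Σ v_i α_i r_i = 9·2·10 + 7·9·10 + 7·5·1 + 1·7·0 + 9·1·3 = 872 ≡ 3.
  α_i^2 mod 11 = [4, 4, 3, 5, 1].
  S_2 = Σ v_i α_i^2 r_i = 9·4·10 + 7·4·10 + 7·3·1 + 1·5·0 + 9·1·3 = 688 ≡ 6.
  S = (7, 3, 6) ≠ 0, so r is not a codeword (an error is present).
Step 3: locate the error. For a single error e at position i, S_ℓ = v_i·e·α_i^ℓ, so α_err = S_1/S_0.
  S_0^{−1} = 7^{−1} = 8 (mod 11), so α_err = 3·8 = 24 ≡ 2 = α_1. Error position i = 1.
  Consistency check: S_2/S_1 = 6·4 = 24 ≡ 2 = α_err ✓ (single-error assumption holds).
Step 4: error magnitude e = S_0/v_1 = S_0·∏_{j≠1}(α_1 − α_j) = 7·5 = 35 ≡ 2 (mod 11).
Step 5: correct position 1: c_1 = r_1 − e = 10 − 2 ≡ 8 (mod 11). Hence c = [8, 10, 1, 0, 3].
  Check: interpolating c through the α_i gives m(x) = 9 + 5·x (degree < 2) with m(α_i) = c_i for every i, so c is indeed a codeword.


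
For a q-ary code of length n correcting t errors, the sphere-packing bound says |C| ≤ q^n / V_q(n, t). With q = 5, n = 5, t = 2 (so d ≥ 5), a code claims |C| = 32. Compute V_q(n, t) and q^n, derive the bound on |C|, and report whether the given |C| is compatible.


V_q(n, t) = 181, q^n = 3125, Hamming bound = 17, |C| = 32 > bound (violated).

Step 1: Compute V_q(n, t) = Σ_{j=0}^2 C(n, j) (q−1)^j.
  j = 0: C(5,0)·(4)^0 = 1·1 = 1.
  j = 1: C(5,1)·(4)^1 = 5·4 = 20.
  j = 2: C(5,2)·(4)^2 = 10·16 = 160.
  V_q(n, t) = 1 + 20 + 160 = 181.
Step 2: q^n = 5^5 = 3125.
Step 3: Hamming bound ⌊q^n / V_q(n,t)⌋ = ⌊3125/181⌋ = 17.
Step 4: Compare |C| = 32 to 17: violated.
The claimed |C| lies above the Hamming bound, so no 5-ary code of length 5 with d ≥ 5 can have 32 codewords.


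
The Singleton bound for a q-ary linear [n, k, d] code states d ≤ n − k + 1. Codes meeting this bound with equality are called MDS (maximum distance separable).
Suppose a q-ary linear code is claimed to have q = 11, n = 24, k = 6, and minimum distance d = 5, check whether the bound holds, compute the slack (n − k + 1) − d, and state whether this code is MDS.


Singleton RHS = n − k + 1 = 19, slack = 14, bound satisfied, not MDS.

Singleton bound: d ≤ n − k + 1.
Here n = 24, k = 6, so n − k + 1 = 19.
Given d = 5, check d ≤ 19: YES.
Slack = (n − k + 1) − d = 14.
The code is NOT MDS (slack = 14 > 0).
Description: the claimed parameters are [24, 6, 5]_11; such a code would be non-MDS.


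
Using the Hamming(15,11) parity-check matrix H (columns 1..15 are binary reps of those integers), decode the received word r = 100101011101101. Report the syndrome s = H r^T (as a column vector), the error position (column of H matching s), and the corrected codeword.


s = (0, 1, 1, 0)^T, error position = 6, corrected codeword c = 100100011101101

Compute s = H r^T mod 2 one row at a time:
  s_1 = 1 + 1 + 1 + 0 + 1 + 1 + 0 + 1 = 6 ≡ 0 (mod 2).
  s_2 = 1 + 0 + 1 + 0 + 1 + 1 + 0 + 1 = 5 ≡ 1 (mod 2).
  s_3 = 0 + 0 + 1 + 0 + 1 + 0 + 0 + 1 = 3 ≡ 1 (mod 2).
  s_4 = 1 + 0 + 0 + 0 + 1 + 0 + 1 + 1 = 4 ≡ 0 (mod 2).
s = (0, 1, 1, 0)^T — this equals column 6 of H (binary 0110), so error is at position 6.
Correct: flip bit 6 of r = 100101011101101 to get c = 100100011101101.


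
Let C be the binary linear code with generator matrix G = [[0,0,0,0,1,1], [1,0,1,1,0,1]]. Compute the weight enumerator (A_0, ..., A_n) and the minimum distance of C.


Weight distribution: A_0 = 1, A_2 = 1, A_4 = 2. Minimum distance d = 2.

Enumerate all 2^2 = 4 messages m ∈ F_2^2.
For each, compute codeword c = mG in F_2^6, then tally its weight.
  m = 00 → c = 000000, weight = 0.
  m = 10 → c = 000011, weight = 2.
  m = 01 → c = 101101, weight = 4.
  m = 11 → c = 101110, weight = 4.
Tally weights:
  weight 0: 1 codewords.
  weight 2: 1 codewords.
  weight 4: 2 codewords.
Minimum distance d = smallest w > 0 with A_w > 0 = 2.
Sanity: Σ A_w = 4 = 2^2 = 4 ✓.


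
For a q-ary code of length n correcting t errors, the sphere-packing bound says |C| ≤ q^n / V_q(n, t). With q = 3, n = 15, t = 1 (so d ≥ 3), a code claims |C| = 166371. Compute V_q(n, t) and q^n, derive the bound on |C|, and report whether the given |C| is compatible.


V_q(n, t) = 31, q^n = 14348907, Hamming bound = 462867, |C| = 166371 ≤ bound (satisfied).

Step 1: Compute V_q(n, t) = Σ_{j=0}^1 C(n, j) (q−1)^j.
  j = 0: C(15,0)·(2)^0 = 1·1 = 1.
  j = 1: C(15,1)·(2)^1 = 15·2 = 30.
  V_q(n, t) = 1 + 30 = 31.
Step 2: q^n = 3^15 = 14348907.
Step 3: Hamming bound ⌊q^n / V_q(n,t)⌋ = ⌊14348907/31⌋ = 462867.
Step 4: Compare |C| = 166371 to 462867: satisfied.
The claimed |C| lies below the Hamming bound.


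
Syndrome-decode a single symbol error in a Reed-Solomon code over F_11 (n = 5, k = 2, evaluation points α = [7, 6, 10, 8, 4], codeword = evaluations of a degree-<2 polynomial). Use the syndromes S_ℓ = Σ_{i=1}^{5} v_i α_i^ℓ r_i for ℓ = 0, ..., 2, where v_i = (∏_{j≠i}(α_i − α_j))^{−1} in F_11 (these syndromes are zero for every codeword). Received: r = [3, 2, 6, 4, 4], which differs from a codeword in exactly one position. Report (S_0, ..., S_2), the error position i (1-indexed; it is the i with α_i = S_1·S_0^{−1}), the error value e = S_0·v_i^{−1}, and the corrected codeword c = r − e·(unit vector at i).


S = (4, 5, 9), error at position 5, error magnitude e = 4, c = [3, 2, 6, 4, 0].

Step 1: column multipliers v_i = (∏_{j≠i}(α_i − α_j))^{−1} mod 11.
  i = 1 (α = 7): (7−6)(7−10)(7−8)(7−4) = 1·(−3)·(−1)·3 = 9 ≡ 9, so v_1 = 9^{−1} = 5 (mod 11).
  i = 2 (α = 6): (6−7)(6−10)(6−8)(6−4) = (−1)·(−4)·(−2)·2 = −16 ≡ 6, so v_2 = 6^{−1} = 2 (mod 11).
  i = 3 (α = 10): (10−7)(10−6)(10−8)(10−4) = 3·4·2·6 = 144 ≡ 1, so v_3 = 1^{−1} = 1 (mod 11).
  i = 4 (α = 8): (8−7)(8−6)(8−10)(8−4) = 1·2·(−2)·4 = −16 ≡ 6, so v_4 = 6^{−1} = 2 (mod 11).
  i = 5 (α = 4): (4−7)(4−6)(4−10)(4−8) = (−3)·(−2)·(−6)·(−4) = 144 ≡ 1, so v_5 = 1^{−1} = 1 (mod 11).
  v = [5, 2, 1, 2, 1].
Step 2: syndromes of r = [3, 2, 6, 4, 4] (all sums mod 11).
  S_0 = Σ v_i r_i = 5·3 + 2·2 + 1·6 + 2·4 + 1·4 = 37 ≡ 4.
  S_1 = Σ v_i α_i r_i = 5·7·3 + 2·6·2 + 1·10·6 + 2·8·4 + 1·4·4 = 269 ≡ 5.
  α_i^2 mod 11 = [5, 3, 1, 9, 5].
  S_2 = Σ v_i α_i^2 r_i = 5·5·3 + 2·3·2 + 1·1·6 + 2·9·4 + 1·5·4 = 185 ≡ 9.
  S = (4, 5, 9) ≠ 0, so r is not a codeword (an error is present).
Step 3: locate the error. For a single error e at position i, S_ℓ = v_i·e·α_i^ℓ, so α_err = S_1/S_0.
  S_0^{−1} = 4^{−1} = 3 (mod 11), so α_err = 5·3 = 15 ≡ 4 = α_5. Error position i = 5.
  Consistency check: S_2/S_1 = 9·9 = 81 ≡ 4 = α_err ✓ (single-error assumption holds).
Step 4: error magnitude e = S_0/v_5 = S_0·∏_{j≠5}(α_5 − α_j) = 4·1 = 4 ≡ 4 (mod 11).
Step 5: correct position 5: c_5 = r_5 − e = 4 − 4 ≡ 0 (mod 11). Hence c = [3, 2, 6, 4, 0].
  Check: interpolating c through the α_i gives m(x) = 7 + 1·x (degree < 2) with m(α_i) = c_i for every i, so c is indeed a codeword.
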